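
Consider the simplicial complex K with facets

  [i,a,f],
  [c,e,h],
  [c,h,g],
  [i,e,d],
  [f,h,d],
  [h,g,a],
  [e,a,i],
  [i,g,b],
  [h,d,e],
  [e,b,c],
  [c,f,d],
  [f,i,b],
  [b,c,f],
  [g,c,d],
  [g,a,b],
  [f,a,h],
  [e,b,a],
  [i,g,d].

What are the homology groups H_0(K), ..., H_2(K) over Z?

Fix the vertex order a < b < c < d < e < f < g < h < i and write every simplex with vertices in increasing order. Then dim K = 2 and the simplices of K are:

  0-simplices (9): a, b, c, d, e, f, g, h, i
  1-simplices (27): ab, ae, af, ag, ah, ai, bc, be, bf, bg, bi, cd, ce, cf, cg, ch, de, df, dg, dh, di, eh, ei, fh, fi, gh, gi
  2-simplices (18): abe, abg, aei, afh, afi, agh, bce, bcf, bfi, bgi, cdf, cdg, ceh, cgh, deh, dei, dfh, dgi

so the chain groups are C_0 ≅ Z^9, C_1 ≅ Z^27, C_2 ≅ Z^18.

∂_1: C_1 → C_0 maps an edge to its endpoints' difference, ∂[p,q] = q − p. For instance
  ∂bg = g − b.
As a 9×27 matrix over Z this has rank 8, with invariant factors (1,1,1,1,1,1,1,1).

Boundary ∂_2: C_2 → C_1 acts by ∂[p,q,r] = [q,r] − [p,r] + [p,q]. For instance
  ∂dgi = gi − di + dg,
  ∂bcf = cf − bf + bc.
As a 27×18 matrix over Z this has rank 18, with invariant factors (1,1,1,1,1,1,1,1,1,1,1,1,1,1,1,1,1,2).

From H_k ≅ ker(∂_k) / im(∂_{k+1}) we obtain:

  H_0: rank C_0 − rank ∂_1 = 9 − 8 = 1, and the invariant factors of ∂_1 are all 1, so H_0 = Z.
  H_1: rank ker ∂_1 − rank ∂_2 = (27 − 8) − 18 = 1, and ∂_2 has invariant factor 2 > 1, so H_1 = Z ⊕ Z_2.
  H_2: rank ker ∂_2 − rank ∂_3 = (18 − 18) − 0 = 0, and there is no ∂_3, so H_2 = 0.

As a check, the Euler characteristic is 9 − 27 + 18 = 0, which agrees with 1 − 1 + 0 = 0.

H_0 ≅ Z,  H_1 ≅ Z ⊕ Z_2,  H_2 = 0.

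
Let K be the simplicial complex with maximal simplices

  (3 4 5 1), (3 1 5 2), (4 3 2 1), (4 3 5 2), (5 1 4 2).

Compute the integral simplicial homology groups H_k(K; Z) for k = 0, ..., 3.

Order the vertices as 1 < 2 < 3 < 4 < 5. Listing each simplex with vertices in this order, K has dimension 3 with simplices:

  0-simplices (5): [1], [2], [3], [4], [5]
  1-simplices (10): [1,2], [1,3], [1,4], [1,5], [2,3], [2,4], [2,5], [3,4], [3,5], [4,5]
  2-simplices (10): [1,2,3], [1,2,4], [1,2,5], [1,3,4], [1,3,5], [1,4,5], [2,3,4], [2,3,5], [2,4,5], [3,4,5]
  3-simplices (5): [1,2,3,4], [1,2,3,5], [1,2,4,5], [1,3,4,5], [2,3,4,5]

so the chain groups are C_0 ≅ Z^5, C_1 ≅ Z^10, C_2 ≅ Z^10, C_3 ≅ Z^5.

∂_1: C_1 → C_0 sends each edge [p,q] (with p < q) to q − p. For instance
  ∂[4,5] = [5] − [4].
This gives a 5×10 integer matrix of rank 4; reducing to Smith normal form yields diagonal entries (1,1,1,1).

The boundary map ∂_2: C_2 → C_1 acts by ∂[p,q,r] = [q,r] − [p,r] + [p,q]. For instance
  ∂[1,3,4] = [3,4] − [1,4] + [1,3],
  ∂[3,4,5] = [4,5] − [3,5] + [3,4].
The 10×10 boundary matrix has rank 6 and Smith normal form diag(1,1,1,1,1,1).

Boundary ∂_3: C_3 → C_2 sends each 3-simplex σ to the alternating sum Σ_i (−1)^i (σ with its i-th vertex removed). For instance
  ∂[1,3,4,5] = [3,4,5] − [1,4,5] + [1,3,5] − [1,3,4],
  ∂[1,2,3,5] = [2,3,5] − [1,3,5] + [1,2,5] − [1,2,3].
The resulting 10×5 matrix has rank 4, and its Smith normal form has invariant factors (1,1,1,1).

Computing H_k = (kernel of ∂_k) / (image of ∂_{k+1}):

  H_0: rank C_0 − rank ∂_1 = 5 − 4 = 1, and the invariant factors of ∂_1 are all 1, so H_0 = Z.
  H_1: rank ker ∂_1 − rank ∂_2 = (10 − 4) − 6 = 0, and the invariant factors of ∂_2 are all 1, so H_1 = 0.
  H_2: rank ker ∂_2 − rank ∂_3 = (10 − 6) − 4 = 0, and the invariant factors of ∂_3 are all 1, so H_2 = 0.
  H_3: rank ker ∂_3 − rank ∂_4 = (5 − 4) − 0 = 1, and there is no ∂_4, so H_3 = Z.

(K is a triangulation of the 3-sphere S^3.)

H_0 ≅ Z,  H_1 = 0,  H_2 = 0,  H_3 ≅ Z.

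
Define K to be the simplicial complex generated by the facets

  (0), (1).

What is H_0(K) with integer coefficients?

Take the total order 0 < 1 on the vertex set. Then K (dimension 0) consists of the simplices:

  0-simplices (2): [0], [1]

giving chain groups C_0 ≅ Z^2.

Now H_k = ker ∂_k / im ∂_{k+1}, so:

  H_0: rank C_0 − rank ∂_1 = 2 − 0 = 2, and there is no ∂_1, so H_0 = Z^2.

H_0 = Z^2.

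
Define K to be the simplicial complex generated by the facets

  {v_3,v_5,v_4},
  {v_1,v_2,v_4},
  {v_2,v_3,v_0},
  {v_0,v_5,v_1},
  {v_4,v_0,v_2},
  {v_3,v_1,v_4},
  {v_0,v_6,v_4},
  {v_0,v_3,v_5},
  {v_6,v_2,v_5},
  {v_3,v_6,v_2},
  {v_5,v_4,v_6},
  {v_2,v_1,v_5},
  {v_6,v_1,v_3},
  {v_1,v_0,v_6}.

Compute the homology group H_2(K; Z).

H_2 ≅ Z.

We work with the vertex ordering v_0 < v_1 < v_2 < v_3 < v_4 < v_5 < v_6. The simplices of K, each written with vertices in increasing order, are:

  0-simplices (7): [v_0], [v_1], [v_2], [v_3], [v_4], [v_5], [v_6]
  1-simplices (21): (21 of them)
  2-simplices (14): (14 of them)

giving chain groups C_0 ≅ Z^7, C_1 ≅ Z^21, C_2 ≅ Z^14.

Boundary ∂_1: C_1 → C_0 sends each edge [p,q] (with p < q) to q − p.
The 7×21 boundary matrix has rank 6 and Smith normal form diag(1,1,1,1,1,1).

∂_2: C_2 → C_1 sends each 2-simplex [p,q,r] to [q,r] − [p,r] + [p,q]. For instance
  ∂[v_3,v_4,v_5] = [v_4,v_5] − [v_3,v_5] + [v_3,v_4],
  ∂[v_1,v_2,v_4] = [v_2,v_4] − [v_1,v_4] + [v_1,v_2].
This gives a 21×14 integer matrix of rank 13; reducing to Smith normal form yields diagonal entries (1,1,1,1,1,1,1,1,1,1,1,1,1).

From H_k ≅ ker(∂_k) / im(∂_{k+1}) we obtain:

  H_2: rank ker ∂_2 − rank ∂_3 = (14 − 13) − 0 = 1, and there is no ∂_3, so H_2 = Z.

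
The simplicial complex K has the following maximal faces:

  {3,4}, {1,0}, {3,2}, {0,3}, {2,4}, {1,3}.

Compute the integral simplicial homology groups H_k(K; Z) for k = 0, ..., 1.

H_0 ≅ Z,  H_1 ≅ Z^2.

Fix the vertex order 0 < 1 < 2 < 3 < 4 and write every simplex with vertices in increasing order. Then dim K = 1 and the simplices of K are:

  0-simplices (5): [0], [1], [2], [3], [4]
  1-simplices (6): [0,1], [0,3], [1,3], [2,3], [2,4], [3,4]

Hence C_0 ≅ Z^5, C_1 ≅ Z^6.

The boundary map ∂_1: C_1 → C_0 is given by ∂[p,q] = [q] − [p].
This gives a 5×6 integer matrix of rank 4; reducing to Smith normal form yields diagonal entries (1,1,1,1).

From H_k ≅ ker(∂_k) / im(∂_{k+1}) we obtain:

  H_0: rank C_0 − rank ∂_1 = 5 − 4 = 1, and the invariant factors of ∂_1 are all 1, so H_0 ≅ Z.
  H_1: rank ker ∂_1 − rank ∂_2 = (6 − 4) − 0 = 2, and there is no ∂_2, so H_1 ≅ Z^2.

As a check, the Euler characteristic is 5 − 6 = -1, which agrees with 1 − 2 = -1.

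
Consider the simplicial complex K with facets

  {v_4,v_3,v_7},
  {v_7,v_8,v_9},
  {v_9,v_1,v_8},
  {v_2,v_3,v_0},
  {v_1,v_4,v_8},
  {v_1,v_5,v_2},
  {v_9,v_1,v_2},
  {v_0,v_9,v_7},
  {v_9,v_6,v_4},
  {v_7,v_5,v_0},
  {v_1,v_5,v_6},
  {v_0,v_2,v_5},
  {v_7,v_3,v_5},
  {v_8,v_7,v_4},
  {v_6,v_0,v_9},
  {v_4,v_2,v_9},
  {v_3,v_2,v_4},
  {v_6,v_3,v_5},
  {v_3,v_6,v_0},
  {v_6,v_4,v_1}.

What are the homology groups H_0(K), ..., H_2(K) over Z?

Take the total order v_0 < v_1 < v_2 < v_3 < v_4 < v_5 < v_6 < v_7 < v_8 < v_9 on the vertex set. Then K (dimension 2) consists of the simplices:

  0-simplices (10): [v_0], [v_1], [v_2], [v_3], [v_4], [v_5], [v_6], [v_7], [v_8], [v_9]
  1-simplices (30): (30 of them)
  2-simplices (20): (20 of them)

giving chain groups C_0 ≅ Z^10, C_1 ≅ Z^30, C_2 ≅ Z^20.

Boundary ∂_1: C_1 → C_0 sends each edge [p,q] (with p < q) to q − p.
The 10×30 boundary matrix has rank 9 and Smith normal form diag(1,1,1,1,1,1,1,1,1).

The boundary map ∂_2: C_2 → C_1 acts by ∂[p,q,r] = [q,r] − [p,r] + [p,q]. For instance
  ∂[v_1,v_2,v_5] = [v_2,v_5] − [v_1,v_5] + [v_1,v_2],
  ∂[v_0,v_5,v_7] = [v_5,v_7] − [v_0,v_7] + [v_0,v_5].
The resulting 30×20 matrix has rank 20, and its Smith normal form has invariant factors (1,1,1,1,1,1,1,1,1,1,1,1,1,1,1,1,1,1,1,2).

Reading off H_k = ker ∂_k / im ∂_{k+1}:

  H_0: rank C_0 − rank ∂_1 = 10 − 9 = 1, and the invariant factors of ∂_1 are all 1, so H_0 = Z.
  H_1: rank ker ∂_1 − rank ∂_2 = (30 − 9) − 20 = 1, and ∂_2 has invariant factor 2 > 1, so H_1 = Z ⊕ Z/2.
  H_2: rank ker ∂_2 − rank ∂_3 = (20 − 20) − 0 = 0, and there is no ∂_3, so H_2 = 0.

H_0 = Z,  H_1 = Z ⊕ Z/2,  H_2 = 0.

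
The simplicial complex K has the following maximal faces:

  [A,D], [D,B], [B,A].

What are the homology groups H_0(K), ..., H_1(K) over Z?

H_0 = Z,  H_1 = Z.

Fix the vertex order A < B < D and write every simplex with vertices in increasing order. Then dim K = 1 and the simplices of K are:

  0-simplices (3): A, B, D
  1-simplices (3): AB, AD, BD

Hence C_0 ≅ Z^3, C_1 ≅ Z^3.

The boundary map ∂_1: C_1 → C_0 sends each edge [p,q] (with p < q) to q − p. For instance
  ∂AD = D − A.
As a 3×3 matrix over Z this has rank 2, with invariant factors (1,1).

Now H_k = ker ∂_k / im ∂_{k+1}, so:

  H_0: rank C_0 − rank ∂_1 = 3 − 2 = 1, and the invariant factors of ∂_1 are all 1, so H_0 ≅ Z.
  H_1: rank ker ∂_1 − rank ∂_2 = (3 − 2) − 0 = 1, and there is no ∂_2, so H_1 ≅ Z.

As a check, the Euler characteristic is 3 − 3 = 0, which agrees with 1 − 1 = 0.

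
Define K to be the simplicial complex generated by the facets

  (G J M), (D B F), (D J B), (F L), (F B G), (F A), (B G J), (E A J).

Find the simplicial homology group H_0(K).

We work with the vertex ordering A < B < D < E < F < G < J < L < M. The simplices of K, each written with vertices in increasing order, are:

  0-simplices (9): A, B, D, E, F, G, J, L, M
  1-simplices (15): AE, AF, AJ, BD, BF, BG, BJ, DF, DJ, EJ, FG, FL, GJ, GM, JM
  2-simplices (6): AEJ, BDF, BDJ, BFG, BGJ, GJM

giving chain groups C_0 ≅ Z^9, C_1 ≅ Z^15, C_2 ≅ Z^6.

∂_1: C_1 → C_0 sends each edge [p,q] (with p < q) to q − p. For instance
  ∂DF = F − D.
This gives a 9×15 integer matrix of rank 8; reducing to Smith normal form yields diagonal entries (1,1,1,1,1,1,1,1).

The boundary map ∂_2: C_2 → C_1 maps a triangle to the signed sum of its edges. For instance
  ∂BGJ = GJ − BJ + BG,
  ∂BDF = DF − BF + BD.
This gives a 15×6 integer matrix of rank 6; reducing to Smith normal form yields diagonal entries (1,1,1,1,1,1).

From H_k ≅ ker(∂_k) / im(∂_{k+1}) we obtain:

  H_0: rank C_0 − rank ∂_1 = 9 − 8 = 1, and the invariant factors of ∂_1 are all 1, so H_0 ≅ Z.

H_0 = Z.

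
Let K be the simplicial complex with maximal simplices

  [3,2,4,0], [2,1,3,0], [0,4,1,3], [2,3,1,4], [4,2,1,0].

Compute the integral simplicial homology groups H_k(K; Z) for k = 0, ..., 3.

K has 5 vertices, 10 edges, 10 triangles, 5 3-simplices.
rank ∂_0 = 0, rank ∂_1 = 4 ⇒ b_0 = 5 − 0 − 4 = 1; all invariant factors of ∂_1 are 1 so no torsion. So H_0 = Z.
rank ∂_1 = 4, rank ∂_2 = 6 ⇒ b_1 = 10 − 4 − 6 = 0; all invariant factors of ∂_2 are 1 so no torsion. So H_1 = 0.
rank ∂_2 = 6, rank ∂_3 = 4 ⇒ b_2 = 10 − 6 − 4 = 0; all invariant factors of ∂_3 are 1 so no torsion. So H_2 = 0.
rank ∂_3 = 4, rank ∂_4 = 0 ⇒ b_3 = 5 − 4 − 0 = 1. So H_3 = Z.

H_0 ≅ Z,  H_1 = 0,  H_2 = 0,  H_3 ≅ Z.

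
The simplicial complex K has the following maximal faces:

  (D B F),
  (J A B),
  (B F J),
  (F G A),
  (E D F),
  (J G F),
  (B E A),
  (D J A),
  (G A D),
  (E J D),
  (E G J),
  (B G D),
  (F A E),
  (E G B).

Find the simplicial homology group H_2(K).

Fix the vertex order A < B < D < E < F < G < J and write every simplex with vertices in increasing order. Then dim K = 2 and the simplices of K are:

  0-simplices (7): A, B, D, E, F, G, J
  1-simplices (21): AB, AD, AE, AF, AG, AJ, BD, BE, BF, BG, BJ, DE, DF, DG, DJ, EF, EG, EJ, FG, FJ, GJ
  2-simplices (14): ABE, ABJ, ADG, ADJ, AEF, AFG, BDF, BDG, BEG, BFJ, DEF, DEJ, EGJ, FGJ

so the chain groups are C_0 ≅ Z^7, C_1 ≅ Z^21, C_2 ≅ Z^14.

Boundary ∂_1: C_1 → C_0 is given by ∂[p,q] = [q] − [p]. For instance
  ∂AF = F − A.
The resulting 7×21 matrix has rank 6, and its Smith normal form has invariant factors (1,1,1,1,1,1).

The boundary map ∂_2: C_2 → C_1 maps a triangle to the signed sum of its edges. For instance
  ∂EGJ = GJ − EJ + EG,
  ∂DEF = EF − DF + DE.
The 21×14 boundary matrix has rank 13 and Smith normal form diag(1,1,1,1,1,1,1,1,1,1,1,1,1).

Now H_k = ker ∂_k / im ∂_{k+1}, so:

  H_2: rank ker ∂_2 − rank ∂_3 = (14 − 13) − 0 = 1, and there is no ∂_3, so H_2 ≅ Z.

(K is a triangulation of the torus T^2.)

H_2 = Z.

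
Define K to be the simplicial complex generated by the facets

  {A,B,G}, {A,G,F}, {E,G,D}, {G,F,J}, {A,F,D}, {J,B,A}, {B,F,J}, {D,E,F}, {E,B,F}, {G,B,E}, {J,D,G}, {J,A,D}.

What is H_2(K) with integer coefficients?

K has 7 vertices, 18 edges, 12 triangles.
rank ∂_2 = 12, rank ∂_3 = 0 ⇒ b_2 = 12 − 12 − 0 = 0. So H_2 = 0.

H_2 = 0.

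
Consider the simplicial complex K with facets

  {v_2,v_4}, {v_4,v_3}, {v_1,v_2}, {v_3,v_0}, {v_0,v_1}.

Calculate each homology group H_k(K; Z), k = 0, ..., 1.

H_0 = Z,  H_1 = Z.

Fix the vertex order v_0 < v_1 < v_2 < v_3 < v_4 and write every simplex with vertices in increasing order. Then dim K = 1 and the simplices of K are:

  0-simplices (5): [v_0], [v_1], [v_2], [v_3], [v_4]
  1-simplices (5): [v_0,v_1], [v_0,v_3], [v_1,v_2], [v_2,v_4], [v_3,v_4]

Hence C_0 ≅ Z^5, C_1 ≅ Z^5.

The boundary map ∂_1: C_1 → C_0 sends each edge [p,q] (with p < q) to q − p. For instance
  ∂[v_0,v_1] = [v_1] − [v_0].
The resulting 5×5 matrix has rank 4, and its Smith normal form has invariant factors (1,1,1,1).

From H_k ≅ ker(∂_k) / im(∂_{k+1}) we obtain:

  H_0: rank C_0 − rank ∂_1 = 5 − 4 = 1, and the invariant factors of ∂_1 are all 1, so H_0 = Z.
  H_1: rank ker ∂_1 − rank ∂_2 = (5 − 4) − 0 = 1, and there is no ∂_2, so H_1 = Z.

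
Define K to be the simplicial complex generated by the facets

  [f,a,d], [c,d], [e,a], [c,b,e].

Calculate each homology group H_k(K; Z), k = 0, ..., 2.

H_0 = Z,  H_1 = Z,  H_2 = 0.

We work with the vertex ordering a < b < c < d < e < f. The simplices of K, each written with vertices in increasing order, are:

  0-simplices (6): a, b, c, d, e, f
  1-simplices (8): ad, ae, af, bc, be, cd, ce, df
  2-simplices (2): adf, bce

giving chain groups C_0 ≅ Z^6, C_1 ≅ Z^8, C_2 ≅ Z^2.

The boundary map ∂_1: C_1 → C_0 sends each edge [p,q] (with p < q) to q − p. For instance
  ∂df = f − d.
As a 6×8 matrix over Z this has rank 5, with invariant factors (1,1,1,1,1).

∂_2: C_2 → C_1 maps a triangle to the signed sum of its edges. For instance
  ∂bce = ce − be + bc,
  ∂adf = df − af + ad.
This gives a 8×2 integer matrix of rank 2; reducing to Smith normal form yields diagonal entries (1,1).

From H_k ≅ ker(∂_k) / im(∂_{k+1}) we obtain:

  H_0: rank C_0 − rank ∂_1 = 6 − 5 = 1, and the invariant factors of ∂_1 are all 1, so H_0 ≅ Z.
  H_1: rank ker ∂_1 − rank ∂_2 = (8 − 5) − 2 = 1, and the invariant factors of ∂_2 are all 1, so H_1 ≅ Z.
  H_2: rank ker ∂_2 − rank ∂_3 = (2 − 2) − 0 = 0, and there is no ∂_3, so H_2 ≅ 0.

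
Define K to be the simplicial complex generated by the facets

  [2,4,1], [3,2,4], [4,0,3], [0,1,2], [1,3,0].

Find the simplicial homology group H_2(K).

Order the vertices as 0 < 1 < 2 < 3 < 4. Listing each simplex with vertices in this order, K has dimension 2 with simplices:

  0-simplices (5): [0], [1], [2], [3], [4]
  1-simplices (10): [0,1], [0,2], [0,3], [0,4], [1,2], [1,3], [1,4], [2,3], [2,4], [3,4]
  2-simplices (5): [0,1,2], [0,1,3], [0,3,4], [1,2,4], [2,3,4]

Hence C_0 ≅ Z^5, C_1 ≅ Z^10, C_2 ≅ Z^5.

The boundary map ∂_1: C_1 → C_0 sends each edge [p,q] (with p < q) to q − p.
The resulting 5×10 matrix has rank 4, and its Smith normal form has invariant factors (1,1,1,1).

∂_2: C_2 → C_1 maps a triangle to the signed sum of its edges. For instance
  ∂[2,3,4] = [3,4] − [2,4] + [2,3],
  ∂[0,1,2] = [1,2] − [0,2] + [0,1].
The resulting 10×5 matrix has rank 5, and its Smith normal form has invariant factors (1,1,1,1,1).

Now H_k = ker ∂_k / im ∂_{k+1}, so:

  H_2: rank ker ∂_2 − rank ∂_3 = (5 − 5) − 0 = 0, and there is no ∂_3, so H_2 = 0.

H_2 ≅ 0.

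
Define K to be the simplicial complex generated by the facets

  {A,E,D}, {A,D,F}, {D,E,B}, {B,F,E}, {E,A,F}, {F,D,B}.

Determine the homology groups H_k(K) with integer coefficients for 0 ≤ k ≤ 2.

We work with the vertex ordering A < B < D < E < F. The simplices of K, each written with vertices in increasing order, are:

  0-simplices (5): A, B, D, E, F
  1-simplices (9): AD, AE, AF, BD, BE, BF, DE, DF, EF
  2-simplices (6): ADE, ADF, AEF, BDE, BDF, BEF

giving chain groups C_0 ≅ Z^5, C_1 ≅ Z^9, C_2 ≅ Z^6.

The boundary map ∂_1: C_1 → C_0 maps an edge to its endpoints' difference, ∂[p,q] = q − p.
The 5×9 boundary matrix has rank 4 and Smith normal form diag(1,1,1,1).

Boundary ∂_2: C_2 → C_1 acts by ∂[p,q,r] = [q,r] − [p,r] + [p,q]. For instance
  ∂BDE = DE − BE + BD,
  ∂BDF = DF − BF + BD.
The 9×6 boundary matrix has rank 5 and Smith normal form diag(1,1,1,1,1).

From H_k ≅ ker(∂_k) / im(∂_{k+1}) we obtain:

  H_0: rank C_0 − rank ∂_1 = 5 − 4 = 1, and the invariant factors of ∂_1 are all 1, so H_0 = Z.
  H_1: rank ker ∂_1 − rank ∂_2 = (9 − 4) − 5 = 0, and the invariant factors of ∂_2 are all 1, so H_1 = 0.
  H_2: rank ker ∂_2 − rank ∂_3 = (6 − 5) − 0 = 1, and there is no ∂_3, so H_2 = Z.

H_0 ≅ Z,  H_1 = 0,  H_2 ≅ Z.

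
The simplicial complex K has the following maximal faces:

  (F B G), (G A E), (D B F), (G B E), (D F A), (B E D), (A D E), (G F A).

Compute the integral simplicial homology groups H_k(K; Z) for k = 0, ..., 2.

Take the total order A < B < D < E < F < G on the vertex set. Then K (dimension 2) consists of the simplices:

  0-simplices (6): A, B, D, E, F, G
  1-simplices (12): AD, AE, AF, AG, BD, BE, BF, BG, DE, DF, EG, FG
  2-simplices (8): ADE, ADF, AEG, AFG, BDE, BDF, BEG, BFG

so the chain groups are C_0 ≅ Z^6, C_1 ≅ Z^12, C_2 ≅ Z^8.

The boundary map ∂_1: C_1 → C_0 sends each edge [p,q] (with p < q) to q − p. For instance
  ∂BD = D − B.
As a 6×12 matrix over Z this has rank 5, with invariant factors (1,1,1,1,1).

The boundary map ∂_2: C_2 → C_1 acts by ∂[p,q,r] = [q,r] − [p,r] + [p,q]. For instance
  ∂ADE = DE − AE + AD,
  ∂AEG = EG − AG + AE.
The resulting 12×8 matrix has rank 7, and its Smith normal form has invariant factors (1,1,1,1,1,1,1).

Now H_k = ker ∂_k / im ∂_{k+1}, so:

  H_0: rank C_0 − rank ∂_1 = 6 − 5 = 1, and the invariant factors of ∂_1 are all 1, so H_0 ≅ Z.
  H_1: rank ker ∂_1 − rank ∂_2 = (12 − 5) − 7 = 0, and the invariant factors of ∂_2 are all 1, so H_1 ≅ 0.
  H_2: rank ker ∂_2 − rank ∂_3 = (8 − 7) − 0 = 1, and there is no ∂_3, so H_2 ≅ Z.

H_0 ≅ Z,  H_1 = 0,  H_2 ≅ Z.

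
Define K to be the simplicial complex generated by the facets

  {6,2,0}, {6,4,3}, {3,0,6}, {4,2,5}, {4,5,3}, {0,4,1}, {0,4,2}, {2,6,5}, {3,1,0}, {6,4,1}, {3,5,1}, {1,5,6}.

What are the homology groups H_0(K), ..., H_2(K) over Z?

H_0 ≅ Z,  H_1 ≅ Z/2Z,  H_2 = 0.

Fix the vertex order 0 < 1 < 2 < 3 < 4 < 5 < 6 and write every simplex with vertices in increasing order. Then dim K = 2 and the simplices of K are:

  0-simplices (7): [0], [1], [2], [3], [4], [5], [6]
  1-simplices (18): [0,1], [0,2], [0,3], [0,4], [0,6], [1,3], [1,4], [1,5], [1,6], [2,4], [2,5], [2,6], [3,4], [3,5], [3,6], [4,5], [4,6], [5,6]
  2-simplices (12): [0,1,3], [0,1,4], [0,2,4], [0,2,6], [0,3,6], [1,3,5], [1,4,6], [1,5,6], [2,4,5], [2,5,6], [3,4,5], [3,4,6]

so the chain groups are C_0 ≅ Z^7, C_1 ≅ Z^18, C_2 ≅ Z^12.

The boundary map ∂_1: C_1 → C_0 sends each edge [p,q] (with p < q) to q − p. For instance
  ∂[1,5] = [5] − [1].
As a 7×18 matrix over Z this has rank 6, with invariant factors (1,1,1,1,1,1).

The boundary map ∂_2: C_2 → C_1 acts by ∂[p,q,r] = [q,r] − [p,r] + [p,q]. For instance
  ∂[0,2,6] = [2,6] − [0,6] + [0,2],
  ∂[0,1,3] = [1,3] − [0,3] + [0,1].
The resulting 18×12 matrix has rank 12, and its Smith normal form has invariant factors (1,1,1,1,1,1,1,1,1,1,1,2).

Now H_k = ker ∂_k / im ∂_{k+1}, so:

  H_0: rank C_0 − rank ∂_1 = 7 − 6 = 1, and the invariant factors of ∂_1 are all 1, so H_0 ≅ Z.
  H_1: rank ker ∂_1 − rank ∂_2 = (18 − 6) − 12 = 0, and ∂_2 has invariant factor 2 > 1, so H_1 ≅ Z/2Z.
  H_2: rank ker ∂_2 − rank ∂_3 = (12 − 12) − 0 = 0, and there is no ∂_3, so H_2 ≅ 0.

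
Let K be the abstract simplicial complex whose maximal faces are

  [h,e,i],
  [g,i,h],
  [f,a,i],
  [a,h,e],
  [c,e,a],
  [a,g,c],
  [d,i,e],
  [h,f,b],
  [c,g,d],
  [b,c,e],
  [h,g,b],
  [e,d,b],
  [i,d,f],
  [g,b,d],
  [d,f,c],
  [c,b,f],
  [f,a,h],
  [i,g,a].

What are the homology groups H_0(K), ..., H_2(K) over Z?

H_0 = Z,  H_1 = Z ⊕ Z_2,  H_2 = 0.

Fix the vertex order a < b < c < d < e < f < g < h < i and write every simplex with vertices in increasing order. Then dim K = 2 and the simplices of K are:

  0-simplices (9): a, b, c, d, e, f, g, h, i
  1-simplices (27): ac, ae, af, ag, ah, ai, bc, bd, be, bf, bg, bh, cd, ce, cf, cg, de, df, dg, di, eh, ei, fh, fi, gh, gi, hi
  2-simplices (18): ace, acg, aeh, afh, afi, agi, bce, bcf, bde, bdg, bfh, bgh, cdf, cdg, dei, dfi, ehi, ghi

so the chain groups are C_0 ≅ Z^9, C_1 ≅ Z^27, C_2 ≅ Z^18.

Boundary ∂_1: C_1 → C_0 is given by ∂[p,q] = [q] − [p]. For instance
  ∂dg = g − d.
As a 9×27 matrix over Z this has rank 8, with invariant factors (1,1,1,1,1,1,1,1).

∂_2: C_2 → C_1 maps a triangle to the signed sum of its edges. For instance
  ∂dei = ei − di + de,
  ∂bdg = dg − bg + bd.
As a 27×18 matrix over Z this has rank 18, with invariant factors (1,1,1,1,1,1,1,1,1,1,1,1,1,1,1,1,1,2).

Now H_k = ker ∂_k / im ∂_{k+1}, so:

  H_0: rank C_0 − rank ∂_1 = 9 − 8 = 1, and the invariant factors of ∂_1 are all 1, so H_0 ≅ Z.
  H_1: rank ker ∂_1 − rank ∂_2 = (27 − 8) − 18 = 1, and ∂_2 has invariant factor 2 > 1, so H_1 ≅ Z ⊕ Z_2.
  H_2: rank ker ∂_2 − rank ∂_3 = (18 − 18) − 0 = 0, and there is no ∂_3, so H_2 ≅ 0.

(K is a triangulation of the Klein bottle.)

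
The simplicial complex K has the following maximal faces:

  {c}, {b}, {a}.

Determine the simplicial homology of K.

We work with the vertex ordering a < b < c. The simplices of K, each written with vertices in increasing order, are:

  0-simplices (3): a, b, c

so the chain groups are C_0 ≅ Z^3.

From H_k ≅ ker(∂_k) / im(∂_{k+1}) we obtain:

  H_0: rank C_0 − rank ∂_1 = 3 − 0 = 3, and there is no ∂_1, so H_0 = Z^3.

H_0 = Z^3.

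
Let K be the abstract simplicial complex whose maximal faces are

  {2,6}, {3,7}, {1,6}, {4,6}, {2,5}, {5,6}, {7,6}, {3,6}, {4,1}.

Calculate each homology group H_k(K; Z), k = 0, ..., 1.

We work with the vertex ordering 1 < 2 < 3 < 4 < 5 < 6 < 7. The simplices of K, each written with vertices in increasing order, are:

  0-simplices (7): [1], [2], [3], [4], [5], [6], [7]
  1-simplices (9): [1,4], [1,6], [2,5], [2,6], [3,6], [3,7], [4,6], [5,6], [6,7]

so the chain groups are C_0 ≅ Z^7, C_1 ≅ Z^9.

∂_1: C_1 → C_0 maps an edge to its endpoints' difference, ∂[p,q] = q − p. For instance
  ∂[6,7] = [7] − [6].
The resulting 7×9 matrix has rank 6, and its Smith normal form has invariant factors (1,1,1,1,1,1).

From H_k ≅ ker(∂_k) / im(∂_{k+1}) we obtain:

  H_0: rank C_0 − rank ∂_1 = 7 − 6 = 1, and the invariant factors of ∂_1 are all 1, so H_0 ≅ Z.
  H_1: rank ker ∂_1 − rank ∂_2 = (9 − 6) − 0 = 3, and there is no ∂_2, so H_1 ≅ Z^3.

As a check, the Euler characteristic is 7 − 9 = -2, which agrees with 1 − 3 = -2.

H_0 = Z,  H_1 = Z^3.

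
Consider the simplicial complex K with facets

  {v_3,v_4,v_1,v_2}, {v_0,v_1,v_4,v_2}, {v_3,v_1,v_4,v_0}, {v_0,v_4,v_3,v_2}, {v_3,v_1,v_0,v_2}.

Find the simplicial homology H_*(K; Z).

Take the total order v_0 < v_1 < v_2 < v_3 < v_4 on the vertex set. Then K (dimension 3) consists of the simplices:

  0-simplices (5): [v_0], [v_1], [v_2], [v_3], [v_4]
  1-simplices (10): [v_0,v_1], [v_0,v_2], [v_0,v_3], [v_0,v_4], [v_1,v_2], [v_1,v_3], [v_1,v_4], [v_2,v_3], [v_2,v_4], [v_3,v_4]
  2-simplices (10): [v_0,v_1,v_2], [v_0,v_1,v_3], [v_0,v_1,v_4], [v_0,v_2,v_3], [v_0,v_2,v_4], [v_0,v_3,v_4], [v_1,v_2,v_3], [v_1,v_2,v_4], [v_1,v_3,v_4], [v_2,v_3,v_4]
  3-simplices (5): [v_0,v_1,v_2,v_3], [v_0,v_1,v_2,v_4], [v_0,v_1,v_3,v_4], [v_0,v_2,v_3,v_4], [v_1,v_2,v_3,v_4]

giving chain groups C_0 ≅ Z^5, C_1 ≅ Z^10, C_2 ≅ Z^10, C_3 ≅ Z^5.

The boundary map ∂_1: C_1 → C_0 sends each edge [p,q] (with p < q) to q − p. For instance
  ∂[v_2,v_4] = [v_4] − [v_2].
As a 5×10 matrix over Z this has rank 4, with invariant factors (1,1,1,1).

Boundary ∂_2: C_2 → C_1 maps a triangle to the signed sum of its edges. For instance
  ∂[v_1,v_3,v_4] = [v_3,v_4] − [v_1,v_4] + [v_1,v_3],
  ∂[v_0,v_2,v_3] = [v_2,v_3] − [v_0,v_3] + [v_0,v_2].
This gives a 10×10 integer matrix of rank 6; reducing to Smith normal form yields diagonal entries (1,1,1,1,1,1).

The boundary map ∂_3: C_3 → C_2 sends each 3-simplex σ to the alternating sum Σ_i (−1)^i (σ with its i-th vertex removed). For instance
  ∂[v_0,v_1,v_2,v_3] = [v_1,v_2,v_3] − [v_0,v_2,v_3] + [v_0,v_1,v_3] − [v_0,v_1,v_2],
  ∂[v_0,v_1,v_2,v_4] = [v_1,v_2,v_4] − [v_0,v_2,v_4] + [v_0,v_1,v_4] − [v_0,v_1,v_2].
This gives a 10×5 integer matrix of rank 4; reducing to Smith normal form yields diagonal entries (1,1,1,1).

Reading off H_k = ker ∂_k / im ∂_{k+1}:

  H_0: rank C_0 − rank ∂_1 = 5 − 4 = 1, and the invariant factors of ∂_1 are all 1, so H_0 ≅ Z.
  H_1: rank ker ∂_1 − rank ∂_2 = (10 − 4) − 6 = 0, and the invariant factors of ∂_2 are all 1, so H_1 ≅ 0.
  H_2: rank ker ∂_2 − rank ∂_3 = (10 − 6) − 4 = 0, and the invariant factors of ∂_3 are all 1, so H_2 ≅ 0.
  H_3: rank ker ∂_3 − rank ∂_4 = (5 − 4) − 0 = 1, and there is no ∂_4, so H_3 ≅ Z.

H_0 = Z,  H_1 = 0,  H_2 = 0,  H_3 = Z.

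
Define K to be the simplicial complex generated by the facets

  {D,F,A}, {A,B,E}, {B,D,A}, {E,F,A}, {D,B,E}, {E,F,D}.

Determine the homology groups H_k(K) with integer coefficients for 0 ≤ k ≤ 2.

Take the total order A < B < D < E < F on the vertex set. Then K (dimension 2) consists of the simplices:

  0-simplices (5): A, B, D, E, F
  1-simplices (9): AB, AD, AE, AF, BD, BE, DE, DF, EF
  2-simplices (6): ABD, ABE, ADF, AEF, BDE, DEF

Hence C_0 ≅ Z^5, C_1 ≅ Z^9, C_2 ≅ Z^6.

∂_1: C_1 → C_0 sends each edge [p,q] (with p < q) to q − p. For instance
  ∂EF = F − E.
The resulting 5×9 matrix has rank 4, and its Smith normal form has invariant factors (1,1,1,1).

∂_2: C_2 → C_1 maps a triangle to the signed sum of its edges. For instance
  ∂BDE = DE − BE + BD,
  ∂AEF = EF − AF + AE.
The resulting 9×6 matrix has rank 5, and its Smith normal form has invariant factors (1,1,1,1,1).

Now H_k = ker ∂_k / im ∂_{k+1}, so:

  H_0: rank C_0 − rank ∂_1 = 5 − 4 = 1, and the invariant factors of ∂_1 are all 1, so H_0 ≅ Z.
  H_1: rank ker ∂_1 − rank ∂_2 = (9 − 4) − 5 = 0, and the invariant factors of ∂_2 are all 1, so H_1 ≅ 0.
  H_2: rank ker ∂_2 − rank ∂_3 = (6 − 5) − 0 = 1, and there is no ∂_3, so H_2 ≅ Z.

(K is a triangulation of the 2-sphere S^2.)

H_0 = Z,  H_1 = 0,  H_2 = Z.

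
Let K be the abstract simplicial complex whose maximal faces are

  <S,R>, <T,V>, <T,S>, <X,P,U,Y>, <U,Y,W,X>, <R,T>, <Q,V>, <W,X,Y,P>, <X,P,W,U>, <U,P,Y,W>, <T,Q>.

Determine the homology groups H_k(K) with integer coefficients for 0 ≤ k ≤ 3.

H_0 = Z^2,  H_1 = Z^2,  H_2 = 0,  H_3 = Z.

Fix the vertex order P < Q < R < S < T < U < V < W < X < Y and write every simplex with vertices in increasing order. Then dim K = 3 and the simplices of K are:

  0-simplices (10): P, Q, R, S, T, U, V, W, X, Y
  1-simplices (16): PU, PW, PX, PY, QT, QV, RS, RT, ST, TV, UW, UX, UY, WX, WY, XY
  2-simplices (10): PUW, PUX, PUY, PWX, PWY, PXY, UWX, UWY, UXY, WXY
  3-simplices (5): PUWX, PUWY, PUXY, PWXY, UWXY

Hence C_0 ≅ Z^10, C_1 ≅ Z^16, C_2 ≅ Z^10, C_3 ≅ Z^5.

Boundary ∂_1: C_1 → C_0 sends each edge [p,q] (with p < q) to q − p.
This gives a 10×16 integer matrix of rank 8; reducing to Smith normal form yields diagonal entries (1,1,1,1,1,1,1,1).

∂_2: C_2 → C_1 sends each 2-simplex [p,q,r] to [q,r] − [p,r] + [p,q]. For instance
  ∂UWX = WX − UX + UW,
  ∂PUW = UW − PW + PU.
As a 16×10 matrix over Z this has rank 6, with invariant factors (1,1,1,1,1,1).

∂_3: C_3 → C_2 sends each 3-simplex σ to the alternating sum Σ_i (−1)^i (σ with its i-th vertex removed). For instance
  ∂PUWX = UWX − PWX + PUX − PUW,
  ∂PUXY = UXY − PXY + PUY − PUX.
The resulting 10×5 matrix has rank 4, and its Smith normal form has invariant factors (1,1,1,1).

From H_k ≅ ker(∂_k) / im(∂_{k+1}) we obtain:

  H_0: rank C_0 − rank ∂_1 = 10 − 8 = 2, and the invariant factors of ∂_1 are all 1, so H_0 = Z^2.
  H_1: rank ker ∂_1 − rank ∂_2 = (16 − 8) − 6 = 2, and the invariant factors of ∂_2 are all 1, so H_1 = Z^2.
  H_2: rank ker ∂_2 − rank ∂_3 = (10 − 6) − 4 = 0, and the invariant factors of ∂_3 are all 1, so H_2 = 0.
  H_3: rank ker ∂_3 − rank ∂_4 = (5 − 4) − 0 = 1, and there is no ∂_4, so H_3 = Z.

As a check, the Euler characteristic is 10 − 16 + 10 − 5 = -1, which agrees with 2 − 2 + 0 − 1 = -1.
(K is a triangulation of the disjoint union of the 3-sphere S^3 and a wedge of 2 circles.)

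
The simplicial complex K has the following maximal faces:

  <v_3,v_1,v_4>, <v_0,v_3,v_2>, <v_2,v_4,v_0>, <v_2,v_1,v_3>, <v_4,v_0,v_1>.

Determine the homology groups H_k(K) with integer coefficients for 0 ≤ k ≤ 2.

H_0 = Z,  H_1 = Z,  H_2 = 0.

We work with the vertex ordering v_0 < v_1 < v_2 < v_3 < v_4. The simplices of K, each written with vertices in increasing order, are:

  0-simplices (5): [v_0], [v_1], [v_2], [v_3], [v_4]
  1-simplices (10): [v_0,v_1], [v_0,v_2], [v_0,v_3], [v_0,v_4], [v_1,v_2], [v_1,v_3], [v_1,v_4], [v_2,v_3], [v_2,v_4], [v_3,v_4]
  2-simplices (5): [v_0,v_1,v_4], [v_0,v_2,v_3], [v_0,v_2,v_4], [v_1,v_2,v_3], [v_1,v_3,v_4]

Hence C_0 ≅ Z^5, C_1 ≅ Z^10, C_2 ≅ Z^5.

The boundary map ∂_1: C_1 → C_0 sends each edge [p,q] (with p < q) to q − p. For instance
  ∂[v_1,v_4] = [v_4] − [v_1].
As a 5×10 matrix over Z this has rank 4, with invariant factors (1,1,1,1).

The boundary map ∂_2: C_2 → C_1 maps a triangle to the signed sum of its edges. For instance
  ∂[v_0,v_1,v_4] = [v_1,v_4] − [v_0,v_4] + [v_0,v_1],
  ∂[v_1,v_2,v_3] = [v_2,v_3] − [v_1,v_3] + [v_1,v_2].
The resulting 10×5 matrix has rank 5, and its Smith normal form has invariant factors (1,1,1,1,1).

Computing H_k = (kernel of ∂_k) / (image of ∂_{k+1}):

  H_0: rank C_0 − rank ∂_1 = 5 − 4 = 1, and the invariant factors of ∂_1 are all 1, so H_0 = Z.
  H_1: rank ker ∂_1 − rank ∂_2 = (10 − 4) − 5 = 1, and the invariant factors of ∂_2 are all 1, so H_1 = Z.
  H_2: rank ker ∂_2 − rank ∂_3 = (5 − 5) − 0 = 0, and there is no ∂_3, so H_2 = 0.

As a check, the Euler characteristic is 5 − 10 + 5 = 0, which agrees with 1 − 1 + 0 = 0.
(K is a triangulation of the Möbius band.)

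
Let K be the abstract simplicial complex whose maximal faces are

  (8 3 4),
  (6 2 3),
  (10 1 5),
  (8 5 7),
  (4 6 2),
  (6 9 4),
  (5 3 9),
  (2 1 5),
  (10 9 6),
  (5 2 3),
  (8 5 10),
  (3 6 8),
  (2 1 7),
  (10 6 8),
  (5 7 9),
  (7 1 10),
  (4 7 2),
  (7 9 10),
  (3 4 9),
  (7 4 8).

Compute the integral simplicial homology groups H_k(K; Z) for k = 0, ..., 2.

Fix the vertex order 1 < 2 < 3 < 4 < 5 < 6 < 7 < 8 < 9 < 10 and write every simplex with vertices in increasing order. Then dim K = 2 and the simplices of K are:

  0-simplices (10): [1], [2], [3], [4], [5], [6], [7], [8], [9], [10]
  1-simplices (30): (30 of them)
  2-simplices (20): (20 of them)

giving chain groups C_0 ≅ Z^10, C_1 ≅ Z^30, C_2 ≅ Z^20.

Boundary ∂_1: C_1 → C_0 maps an edge to its endpoints' difference, ∂[p,q] = q − p. For instance
  ∂[2,4] = [4] − [2].
As a 10×30 matrix over Z this has rank 9, with invariant factors (1,1,1,1,1,1,1,1,1).

The boundary map ∂_2: C_2 → C_1 sends each 2-simplex [p,q,r] to [q,r] − [p,r] + [p,q]. For instance
  ∂[3,6,8] = [6,8] − [3,8] + [3,6],
  ∂[5,7,9] = [7,9] − [5,9] + [5,7].
The 30×20 boundary matrix has rank 20 and Smith normal form diag(1,1,1,1,1,1,1,1,1,1,1,1,1,1,1,1,1,1,1,2).

From H_k ≅ ker(∂_k) / im(∂_{k+1}) we obtain:

  H_0: rank C_0 − rank ∂_1 = 10 − 9 = 1, and the invariant factors of ∂_1 are all 1, so H_0 = Z.
  H_1: rank ker ∂_1 − rank ∂_2 = (30 − 9) − 20 = 1, and ∂_2 has invariant factor 2 > 1, so H_1 = Z × Z/2.
  H_2: rank ker ∂_2 − rank ∂_3 = (20 − 20) − 0 = 0, and there is no ∂_3, so H_2 = 0.

H_0 ≅ Z,  H_1 ≅ Z × Z/2,  H_2 = 0.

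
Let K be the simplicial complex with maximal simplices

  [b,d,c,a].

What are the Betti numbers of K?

Fix the vertex order a < b < c < d and write every simplex with vertices in increasing order. Then dim K = 3 and the simplices of K are:

  0-simplices (4): a, b, c, d
  1-simplices (6): ab, ac, ad, bc, bd, cd
  2-simplices (4): abc, abd, acd, bcd
  3-simplices (1): abcd

so the chain groups are C_0 ≅ Z^4, C_1 ≅ Z^6, C_2 ≅ Z^4, C_3 ≅ Z^1.

∂_1: C_1 → C_0 sends each edge [p,q] (with p < q) to q − p. For instance
  ∂bd = d − b.
The 4×6 boundary matrix has rank 3 and Smith normal form diag(1,1,1).

∂_2: C_2 → C_1 acts by ∂[p,q,r] = [q,r] − [p,r] + [p,q]. For instance
  ∂acd = cd − ad + ac,
  ∂bcd = cd − bd + bc.
This gives a 6×4 integer matrix of rank 3; reducing to Smith normal form yields diagonal entries (1,1,1).

The boundary map ∂_3: C_3 → C_2 sends each 3-simplex σ to the alternating sum Σ_i (−1)^i (σ with its i-th vertex removed). For instance
  ∂abcd = bcd − acd + abd − abc.
This gives a 4×1 integer matrix of rank 1; reducing to Smith normal form yields diagonal entries (1).

Reading off H_k = ker ∂_k / im ∂_{k+1}:

  H_0: rank C_0 − rank ∂_1 = 4 − 3 = 1, and the invariant factors of ∂_1 are all 1, so H_0 ≅ Z.
  H_1: rank ker ∂_1 − rank ∂_2 = (6 − 3) − 3 = 0, and the invariant factors of ∂_2 are all 1, so H_1 ≅ 0.
  H_2: rank ker ∂_2 − rank ∂_3 = (4 − 3) − 1 = 0, and the invariant factors of ∂_3 are all 1, so H_2 ≅ 0.
  H_3: rank ker ∂_3 − rank ∂_4 = (1 − 1) − 0 = 0, and there is no ∂_4, so H_3 ≅ 0.

Hence the Betti numbers are b_0 = 1, b_1 = 0, b_2 = 0, b_3 = 0.

b_0 = 1, b_1 = 0, b_2 = 0, b_3 = 0.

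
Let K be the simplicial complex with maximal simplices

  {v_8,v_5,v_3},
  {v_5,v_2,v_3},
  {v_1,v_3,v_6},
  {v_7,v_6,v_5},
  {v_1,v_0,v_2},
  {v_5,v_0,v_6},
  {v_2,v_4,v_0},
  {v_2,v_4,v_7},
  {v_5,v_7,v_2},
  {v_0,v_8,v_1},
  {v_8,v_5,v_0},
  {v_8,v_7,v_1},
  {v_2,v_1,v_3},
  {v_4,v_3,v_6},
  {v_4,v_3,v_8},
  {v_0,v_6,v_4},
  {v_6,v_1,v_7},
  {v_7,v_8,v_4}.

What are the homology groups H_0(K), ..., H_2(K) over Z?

Take the total order v_0 < v_1 < v_2 < v_3 < v_4 < v_5 < v_6 < v_7 < v_8 on the vertex set. Then K (dimension 2) consists of the simplices:

  0-simplices (9): [v_0], [v_1], [v_2], [v_3], [v_4], [v_5], [v_6], [v_7], [v_8]
  1-simplices (27): (27 of them)
  2-simplices (18): (18 of them)

Hence C_0 ≅ Z^9, C_1 ≅ Z^27, C_2 ≅ Z^18.

The boundary map ∂_1: C_1 → C_0 is given by ∂[p,q] = [q] − [p]. For instance
  ∂[v_3,v_4] = [v_4] − [v_3].
The 9×27 boundary matrix has rank 8 and Smith normal form diag(1,1,1,1,1,1,1,1).

Boundary ∂_2: C_2 → C_1 sends each 2-simplex [p,q,r] to [q,r] − [p,r] + [p,q]. For instance
  ∂[v_1,v_6,v_7] = [v_6,v_7] − [v_1,v_7] + [v_1,v_6],
  ∂[v_0,v_1,v_2] = [v_1,v_2] − [v_0,v_2] + [v_0,v_1].
The 27×18 boundary matrix has rank 17 and Smith normal form diag(1,1,1,1,1,1,1,1,1,1,1,1,1,1,1,1,1).

Computing H_k = (kernel of ∂_k) / (image of ∂_{k+1}):

  H_0: rank C_0 − rank ∂_1 = 9 − 8 = 1, and the invariant factors of ∂_1 are all 1, so H_0 ≅ Z.
  H_1: rank ker ∂_1 − rank ∂_2 = (27 − 8) − 17 = 2, and the invariant factors of ∂_2 are all 1, so H_1 ≅ Z^2.
  H_2: rank ker ∂_2 − rank ∂_3 = (18 − 17) − 0 = 1, and there is no ∂_3, so H_2 ≅ Z.

H_0 = Z,  H_1 = Z^2,  H_2 = Z.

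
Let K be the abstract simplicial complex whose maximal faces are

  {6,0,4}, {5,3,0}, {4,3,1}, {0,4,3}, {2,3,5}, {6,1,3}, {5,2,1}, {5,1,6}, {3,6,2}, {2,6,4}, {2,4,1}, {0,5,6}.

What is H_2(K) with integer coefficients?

H_2 = 0.

Order the vertices as 0 < 1 < 2 < 3 < 4 < 5 < 6. Listing each simplex with vertices in this order, K has dimension 2 with simplices:

  0-simplices (7): [0], [1], [2], [3], [4], [5], [6]
  1-simplices (18): [0,3], [0,4], [0,5], [0,6], [1,2], [1,3], [1,4], [1,5], [1,6], [2,3], [2,4], [2,5], [2,6], [3,4], [3,5], [3,6], [4,6], [5,6]
  2-simplices (12): [0,3,4], [0,3,5], [0,4,6], [0,5,6], [1,2,4], [1,2,5], [1,3,4], [1,3,6], [1,5,6], [2,3,5], [2,3,6], [2,4,6]

Hence C_0 ≅ Z^7, C_1 ≅ Z^18, C_2 ≅ Z^12.

∂_1: C_1 → C_0 maps an edge to its endpoints' difference, ∂[p,q] = q − p.
This gives a 7×18 integer matrix of rank 6; reducing to Smith normal form yields diagonal entries (1,1,1,1,1,1).

∂_2: C_2 → C_1 maps a triangle to the signed sum of its edges. For instance
  ∂[0,4,6] = [4,6] − [0,6] + [0,4],
  ∂[1,2,5] = [2,5] − [1,5] + [1,2].
The 18×12 boundary matrix has rank 12 and Smith normal form diag(1,1,1,1,1,1,1,1,1,1,1,2).

Computing H_k = (kernel of ∂_k) / (image of ∂_{k+1}):

  H_2: rank ker ∂_2 − rank ∂_3 = (12 − 12) − 0 = 0, and there is no ∂_3, so H_2 = 0.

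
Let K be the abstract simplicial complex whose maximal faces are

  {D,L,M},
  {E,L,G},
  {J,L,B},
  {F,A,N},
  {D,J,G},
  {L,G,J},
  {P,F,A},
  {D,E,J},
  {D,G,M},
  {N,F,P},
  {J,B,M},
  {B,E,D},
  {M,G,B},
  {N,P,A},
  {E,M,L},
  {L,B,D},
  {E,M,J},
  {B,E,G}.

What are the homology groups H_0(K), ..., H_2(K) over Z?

H_0 = Z^2,  H_1 = Z^2,  H_2 = Z^2.

We work with the vertex ordering A < B < D < E < F < G < J < L < M < N < P. The simplices of K, each written with vertices in increasing order, are:

  0-simplices (11): A, B, D, E, F, G, J, L, M, N, P
  1-simplices (27): AF, AN, AP, BD, BE, BG, BJ, BL, BM, DE, DG, DJ, DL, DM, EG, EJ, EL, EM, FN, FP, GJ, GL, GM, JL, JM, LM, NP
  2-simplices (18): AFN, AFP, ANP, BDE, BDL, BEG, BGM, BJL, BJM, DEJ, DGJ, DGM, DLM, EGL, EJM, ELM, FNP, GJL

so the chain groups are C_0 ≅ Z^11, C_1 ≅ Z^27, C_2 ≅ Z^18.

Boundary ∂_1: C_1 → C_0 maps an edge to its endpoints' difference, ∂[p,q] = q − p. For instance
  ∂BL = L − B.
The resulting 11×27 matrix has rank 9, and its Smith normal form has invariant factors (1,1,1,1,1,1,1,1,1).

∂_2: C_2 → C_1 sends each 2-simplex [p,q,r] to [q,r] − [p,r] + [p,q]. For instance
  ∂BGM = GM − BM + BG,
  ∂ANP = NP − AP + AN.
This gives a 27×18 integer matrix of rank 16; reducing to Smith normal form yields diagonal entries (1,1,1,1,1,1,1,1,1,1,1,1,1,1,1,1).

Now H_k = ker ∂_k / im ∂_{k+1}, so:

  H_0: rank C_0 − rank ∂_1 = 11 − 9 = 2, and the invariant factors of ∂_1 are all 1, so H_0 ≅ Z^2.
  H_1: rank ker ∂_1 − rank ∂_2 = (27 − 9) − 16 = 2, and the invariant factors of ∂_2 are all 1, so H_1 ≅ Z^2.
  H_2: rank ker ∂_2 − rank ∂_3 = (18 − 16) − 0 = 2, and there is no ∂_3, so H_2 ≅ Z^2.

As a check, the Euler characteristic is 11 − 27 + 18 = 2, which agrees with 2 − 2 + 2 = 2.
(K is a triangulation of the disjoint union of the 2-sphere S^2 and the torus T^2.)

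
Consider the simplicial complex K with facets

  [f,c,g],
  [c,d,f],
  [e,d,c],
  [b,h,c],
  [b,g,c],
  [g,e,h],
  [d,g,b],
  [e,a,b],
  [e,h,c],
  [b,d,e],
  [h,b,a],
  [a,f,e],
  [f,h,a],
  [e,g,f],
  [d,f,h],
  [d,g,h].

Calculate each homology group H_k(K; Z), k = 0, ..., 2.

Order the vertices as a < b < c < d < e < f < g < h. Listing each simplex with vertices in this order, K has dimension 2 with simplices:

  0-simplices (8): a, b, c, d, e, f, g, h
  1-simplices (24): ab, ae, af, ah, bc, bd, be, bg, bh, cd, ce, cf, cg, ch, de, df, dg, dh, ef, eg, eh, fg, fh, gh
  2-simplices (16): abe, abh, aef, afh, bcg, bch, bde, bdg, cde, cdf, ceh, cfg, dfh, dgh, efg, egh

giving chain groups C_0 ≅ Z^8, C_1 ≅ Z^24, C_2 ≅ Z^16.

∂_1: C_1 → C_0 is given by ∂[p,q] = [q] − [p].
The resulting 8×24 matrix has rank 7, and its Smith normal form has invariant factors (1,1,1,1,1,1,1).

∂_2: C_2 → C_1 maps a triangle to the signed sum of its edges. For instance
  ∂cfg = fg − cg + cf,
  ∂ceh = eh − ch + ce.
The 24×16 boundary matrix has rank 15 and Smith normal form diag(1,1,1,1,1,1,1,1,1,1,1,1,1,1,1).

Reading off H_k = ker ∂_k / im ∂_{k+1}:

  H_0: rank C_0 − rank ∂_1 = 8 − 7 = 1, and the invariant factors of ∂_1 are all 1, so H_0 ≅ Z.
  H_1: rank ker ∂_1 − rank ∂_2 = (24 − 7) − 15 = 2, and the invariant factors of ∂_2 are all 1, so H_1 ≅ Z^2.
  H_2: rank ker ∂_2 − rank ∂_3 = (16 − 15) − 0 = 1, and there is no ∂_3, so H_2 ≅ Z.

As a check, the Euler characteristic is 8 − 24 + 16 = 0, which agrees with 1 − 2 + 1 = 0.
(K is a triangulation of the torus T^2.)

H_0 = Z,  H_1 = Z^2,  H_2 = Z.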